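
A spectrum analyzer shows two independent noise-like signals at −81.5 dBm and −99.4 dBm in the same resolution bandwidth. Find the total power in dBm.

−81.4 dBm

Convert to linear, add, convert back:
P₁ = 7.08×10⁻¹² W, P₂ = 1.15×10⁻¹³ W
P_tot = 7.19×10⁻¹² W → 10 log₁₀(P_tot / 10⁻³) = −81.4 dBm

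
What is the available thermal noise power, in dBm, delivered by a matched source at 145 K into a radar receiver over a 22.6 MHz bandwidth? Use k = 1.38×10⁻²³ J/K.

−103.4 dBm

P_n = kTB = 1.38×10⁻²³ × 145 × 2.26×10⁷ = 4.52×10⁻¹⁴ W
In dBm: 10 log₁₀(4.52×10⁻¹⁴ / 10⁻³) = −103.4 dBm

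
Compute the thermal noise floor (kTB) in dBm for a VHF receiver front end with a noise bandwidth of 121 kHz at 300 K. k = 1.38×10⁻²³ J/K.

−123.0 dBm

P_n = kTB = 1.38×10⁻²³ × 300 × 1.21×10⁵ = 5.01×10⁻¹⁶ W
In dBm: 10 log₁₀(5.01×10⁻¹⁶ / 10⁻³) = −123.0 dBm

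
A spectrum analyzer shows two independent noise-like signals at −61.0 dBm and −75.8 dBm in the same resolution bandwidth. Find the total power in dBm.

−60.9 dBm

Convert to linear, add, convert back:
P₁ = 7.94×10⁻¹⁰ W, P₂ = 2.63×10⁻¹¹ W
P_tot = 8.21×10⁻¹⁰ W → 10 log₁₀(P_tot / 10⁻³) = −60.9 dBm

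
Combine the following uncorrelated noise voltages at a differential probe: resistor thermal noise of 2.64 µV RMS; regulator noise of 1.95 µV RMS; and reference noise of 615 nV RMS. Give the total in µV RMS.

3.34 µV

Uncorrelated sources add in power (mean-square): V_tot = √(ΣV_i²)
V_tot = √[(2.64×10⁻⁶)² + (1.95×10⁻⁶)² + (6.15×10⁻⁷)²] = 3.34×10⁻⁶ V = 3.34 µV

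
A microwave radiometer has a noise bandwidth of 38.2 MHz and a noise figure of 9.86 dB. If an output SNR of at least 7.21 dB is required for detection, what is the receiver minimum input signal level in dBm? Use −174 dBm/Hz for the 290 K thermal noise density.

−81.1 dBm

Sensitivity = −174 + 10 log₁₀(B) + NF + SNR_min
= −174 + 75.82 + 9.86 + 7.21
= −81.11 dBm → −81.1 dBm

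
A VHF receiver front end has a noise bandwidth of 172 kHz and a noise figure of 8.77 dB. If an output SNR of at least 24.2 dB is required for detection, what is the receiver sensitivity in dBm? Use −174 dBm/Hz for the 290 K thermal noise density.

Sensitivity = −174 + 10 log₁₀(B) + NF + SNR_min
= −174 + 52.36 + 8.77 + 24.2
= −88.67 dBm → −88.7 dBm

−88.7 dBm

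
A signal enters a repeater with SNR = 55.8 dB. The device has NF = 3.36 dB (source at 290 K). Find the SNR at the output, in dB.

By definition F = SNR_in/SNR_out, so in dB: SNR_out = SNR_in − NF
SNR_out = 55.8 − 3.36 = 52.44 dB

52.44 dB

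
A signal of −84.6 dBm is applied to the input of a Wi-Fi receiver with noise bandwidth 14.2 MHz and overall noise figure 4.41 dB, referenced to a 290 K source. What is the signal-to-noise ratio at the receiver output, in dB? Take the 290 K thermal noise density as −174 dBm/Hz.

Noise floor: N = −174 + 10 log₁₀(B) + NF
10 log₁₀(1.42×10⁷) = 71.52 dB
N = −174 + 71.52 + 4.41 = −98.07 dBm
SNR = P_sig − N = −84.6 − (−98.07) = 13.47 dB → 13.5 dB

13.5 dB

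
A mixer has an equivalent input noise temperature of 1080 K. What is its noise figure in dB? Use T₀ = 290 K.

F = 1 + T_e/T₀ = 1 + 1080/290 = 4.72414
NF = 10 log₁₀(4.72414) = 6.74 dB

6.74 dB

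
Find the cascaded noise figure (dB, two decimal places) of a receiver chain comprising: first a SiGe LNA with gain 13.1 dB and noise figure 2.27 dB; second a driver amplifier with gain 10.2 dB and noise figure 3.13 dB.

2.40 dB

Convert to linear (a loss of L dB is a gain of −L dB): F_i = 10^(NF_i/10), G_i = 10^(G_i,dB/10)
  Stage 1: F_1 = 10^(2.27/10) = 1.687, G_1 = 10^(13.1/10) = 20.42
  Stage 2: F_2 = 10^(3.13/10) = 2.056, G_2 = 10^(10.2/10) = 10.47
Friis cascade:
  F = 1.687 + (2.056 − 1)/20.42 = 1.738
NF = 10 log₁₀(1.738) = 2.40 dB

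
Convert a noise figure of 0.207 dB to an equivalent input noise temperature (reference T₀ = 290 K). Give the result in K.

14.2 K

F = 10^(0.207/10) = 1.04882
T_e = (F − 1)·T₀ = (1.04882 − 1) × 290 = 14.2 K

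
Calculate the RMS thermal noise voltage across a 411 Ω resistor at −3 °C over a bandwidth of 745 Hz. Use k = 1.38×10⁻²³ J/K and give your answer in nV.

67.6 nV

T = −3 °C + 273.15 = 270.15 K
V_n = √(4kTRB)
4kTRB = 4 × 1.38×10⁻²³ × 270.15 × 4.11×10² × 7.45×10² = 4.57×10⁻¹⁵ V²
V_n = √(4.57×10⁻¹⁵) = 6.76×10⁻⁸ V = 67.6 nV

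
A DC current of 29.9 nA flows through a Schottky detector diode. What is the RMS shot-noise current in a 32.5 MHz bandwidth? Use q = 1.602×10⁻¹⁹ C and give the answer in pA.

558 pA

I_n = √(2qI·B)
2qI·B = 2 × 1.602×10⁻¹⁹ × 2.99×10⁻⁸ × 3.25×10⁷ = 3.11×10⁻¹⁹ A²
I_n = √(3.11×10⁻¹⁹) = 5.58×10⁻¹⁰ A = 558 pA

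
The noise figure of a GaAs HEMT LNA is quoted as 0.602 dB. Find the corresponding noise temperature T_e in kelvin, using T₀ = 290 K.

F = 10^(0.602/10) = 1.14868
T_e = (F − 1)·T₀ = (1.14868 − 1) × 290 = 43.1 K

43.1 K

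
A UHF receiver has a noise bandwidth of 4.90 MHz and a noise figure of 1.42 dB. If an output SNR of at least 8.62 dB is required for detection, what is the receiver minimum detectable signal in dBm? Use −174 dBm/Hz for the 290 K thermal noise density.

−97.1 dBm

Sensitivity = −174 + 10 log₁₀(B) + NF + SNR_min
= −174 + 66.9 + 1.42 + 8.62
= −97.06 dBm → −97.1 dBm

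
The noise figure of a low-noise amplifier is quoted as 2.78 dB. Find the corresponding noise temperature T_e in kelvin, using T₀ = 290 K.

260 K

F = 10^(2.78/10) = 1.89671
T_e = (F − 1)·T₀ = (1.89671 − 1) × 290 = 260 K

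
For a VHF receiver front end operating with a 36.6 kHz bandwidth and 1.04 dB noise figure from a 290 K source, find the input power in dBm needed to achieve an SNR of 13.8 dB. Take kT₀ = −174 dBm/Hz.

−113.5 dBm

Sensitivity = −174 + 10 log₁₀(B) + NF + SNR_min
= −174 + 45.63 + 1.04 + 13.8
= −113.53 dBm → −113.5 dBm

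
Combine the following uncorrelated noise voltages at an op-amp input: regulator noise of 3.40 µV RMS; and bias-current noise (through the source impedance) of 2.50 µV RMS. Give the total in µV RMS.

Uncorrelated sources add in power (mean-square): V_tot = √(ΣV_i²)
V_tot = √[(3.40×10⁻⁶)² + (2.50×10⁻⁶)²] = 4.22×10⁻⁶ V = 4.22 µV

4.22 µV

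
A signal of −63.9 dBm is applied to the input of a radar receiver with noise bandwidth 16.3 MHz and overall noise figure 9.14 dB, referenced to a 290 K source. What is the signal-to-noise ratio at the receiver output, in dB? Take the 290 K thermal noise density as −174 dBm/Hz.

28.8 dB

Noise floor: N = −174 + 10 log₁₀(B) + NF
10 log₁₀(1.63×10⁷) = 72.12 dB
N = −174 + 72.12 + 9.14 = −92.74 dBm
SNR = P_sig − N = −63.9 − (−92.74) = 28.84 dB → 28.8 dB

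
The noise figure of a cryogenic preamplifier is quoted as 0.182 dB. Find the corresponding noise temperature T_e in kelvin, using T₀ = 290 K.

12.4 K

F = 10^(0.182/10) = 1.0428
T_e = (F − 1)·T₀ = (1.0428 − 1) × 290 = 12.4 K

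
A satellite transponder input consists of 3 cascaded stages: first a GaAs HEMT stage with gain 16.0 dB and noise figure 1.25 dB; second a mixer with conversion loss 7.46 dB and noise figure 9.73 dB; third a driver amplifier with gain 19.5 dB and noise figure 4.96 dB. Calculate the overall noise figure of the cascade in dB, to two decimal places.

2.66 dB

Convert to linear (a loss of L dB is a gain of −L dB): F_i = 10^(NF_i/10), G_i = 10^(G_i,dB/10)
  Stage 1: F_1 = 10^(1.25/10) = 1.334, G_1 = 10^(16.0/10) = 39.81
  Stage 2: F_2 = 10^(9.73/10) = 9.397, G_2 = 10^(−7.46/10) = 0.1795
  Stage 3: F_3 = 10^(4.96/10) = 3.133, G_3 = 10^(19.5/10) = 89.13
Friis cascade:
  F = 1.334 + (9.397 − 1)/39.81 + (3.133 − 1)/7.145 = 1.843
NF = 10 log₁₀(1.843) = 2.66 dB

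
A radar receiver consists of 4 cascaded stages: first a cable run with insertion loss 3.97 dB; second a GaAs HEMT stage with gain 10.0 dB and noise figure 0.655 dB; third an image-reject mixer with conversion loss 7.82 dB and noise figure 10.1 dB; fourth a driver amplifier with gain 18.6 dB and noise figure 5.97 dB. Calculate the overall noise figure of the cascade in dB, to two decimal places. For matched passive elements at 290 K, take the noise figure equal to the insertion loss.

9.85 dB

Convert to linear (a loss of L dB is a gain of −L dB): F_i = 10^(NF_i/10), G_i = 10^(G_i,dB/10)
  Stage 1: F_1 = 10^(3.97/10) = 2.495, G_1 = 10^(−3.97/10) = 0.4009
  Stage 2: F_2 = 10^(0.655/10) = 1.163, G_2 = 10^(10.0/10) = 10.00
  Stage 3: F_3 = 10^(10.1/10) = 10.23, G_3 = 10^(−7.82/10) = 0.1652
  Stage 4: F_4 = 10^(5.97/10) = 3.954, G_4 = 10^(18.6/10) = 72.44
Friis cascade:
  F = 2.495 + (1.163 − 1)/0.4009 + (10.23 − 1)/4.009 + (3.954 − 1)/0.6622 = 9.664
NF = 10 log₁₀(9.664) = 9.85 dB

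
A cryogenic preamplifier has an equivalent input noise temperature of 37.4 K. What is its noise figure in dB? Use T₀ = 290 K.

F = 1 + T_e/T₀ = 1 + 37.4/290 = 1.12897
NF = 10 log₁₀(1.12897) = 0.527 dB

0.527 dB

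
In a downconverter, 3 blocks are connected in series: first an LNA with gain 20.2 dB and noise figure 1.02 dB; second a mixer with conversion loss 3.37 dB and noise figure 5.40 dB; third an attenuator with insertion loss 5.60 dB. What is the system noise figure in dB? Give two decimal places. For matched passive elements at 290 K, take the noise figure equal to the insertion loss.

Convert to linear (a loss of L dB is a gain of −L dB): F_i = 10^(NF_i/10), G_i = 10^(G_i,dB/10)
  Stage 1: F_1 = 10^(1.02/10) = 1.265, G_1 = 10^(20.2/10) = 104.7
  Stage 2: F_2 = 10^(5.40/10) = 3.467, G_2 = 10^(−3.37/10) = 0.4603
  Stage 3: F_3 = 10^(5.60/10) = 3.631, G_3 = 10^(−5.60/10) = 0.2754
Friis cascade:
  F = 1.265 + (3.467 − 1)/104.7 + (3.631 − 1)/48.19 = 1.343
NF = 10 log₁₀(1.343) = 1.28 dB

1.28 dB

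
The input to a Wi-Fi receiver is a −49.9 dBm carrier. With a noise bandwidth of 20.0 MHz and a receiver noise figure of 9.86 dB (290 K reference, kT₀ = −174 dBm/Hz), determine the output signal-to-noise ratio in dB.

Noise floor: N = −174 + 10 log₁₀(B) + NF
10 log₁₀(2.00×10⁷) = 73.01 dB
N = −174 + 73.01 + 9.86 = −91.13 dBm
SNR = P_sig − N = −49.9 − (−91.13) = 41.23 dB → 41.2 dB

41.2 dB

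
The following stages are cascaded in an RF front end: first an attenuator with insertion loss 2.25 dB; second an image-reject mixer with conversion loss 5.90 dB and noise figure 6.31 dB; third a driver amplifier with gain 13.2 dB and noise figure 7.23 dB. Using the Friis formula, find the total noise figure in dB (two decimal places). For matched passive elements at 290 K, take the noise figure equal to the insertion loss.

15.46 dB

Convert to linear (a loss of L dB is a gain of −L dB): F_i = 10^(NF_i/10), G_i = 10^(G_i,dB/10)
  Stage 1: F_1 = 10^(2.25/10) = 1.679, G_1 = 10^(−2.25/10) = 0.5957
  Stage 2: F_2 = 10^(6.31/10) = 4.276, G_2 = 10^(−5.90/10) = 0.2570
  Stage 3: F_3 = 10^(7.23/10) = 5.284, G_3 = 10^(13.2/10) = 20.89
Friis cascade:
  F = 1.679 + (4.276 − 1)/0.5957 + (5.284 − 1)/0.1531 = 35.16
NF = 10 log₁₀(35.16) = 15.46 dB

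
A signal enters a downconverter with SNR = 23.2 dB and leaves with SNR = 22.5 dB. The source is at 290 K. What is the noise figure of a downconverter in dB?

0.7 dB

NF (dB) = SNR_in(dB) − SNR_out(dB) when the source is at T₀
NF = 23.2 − 22.5 = 0.7 dB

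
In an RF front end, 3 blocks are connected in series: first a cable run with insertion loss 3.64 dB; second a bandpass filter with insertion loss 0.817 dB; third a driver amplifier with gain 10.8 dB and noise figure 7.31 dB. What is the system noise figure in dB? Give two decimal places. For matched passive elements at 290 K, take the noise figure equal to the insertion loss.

11.77 dB

Convert to linear (a loss of L dB is a gain of −L dB): F_i = 10^(NF_i/10), G_i = 10^(G_i,dB/10)
  Stage 1: F_1 = 10^(3.64/10) = 2.312, G_1 = 10^(−3.64/10) = 0.4325
  Stage 2: F_2 = 10^(0.817/10) = 1.207, G_2 = 10^(−0.817/10) = 0.8285
  Stage 3: F_3 = 10^(7.31/10) = 5.383, G_3 = 10^(10.8/10) = 12.02
Friis cascade:
  F = 2.312 + (1.207 − 1)/0.4325 + (5.383 − 1)/0.3583 = 15.02
NF = 10 log₁₀(15.02) = 11.77 dB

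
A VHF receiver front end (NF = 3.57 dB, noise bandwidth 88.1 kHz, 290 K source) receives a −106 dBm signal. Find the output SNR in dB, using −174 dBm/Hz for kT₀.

Noise floor: N = −174 + 10 log₁₀(B) + NF
10 log₁₀(8.81×10⁴) = 49.45 dB
N = −174 + 49.45 + 3.57 = −120.98 dBm
SNR = P_sig − N = −106 − (−120.98) = 14.98 dB → 15.0 dB

15.0 dB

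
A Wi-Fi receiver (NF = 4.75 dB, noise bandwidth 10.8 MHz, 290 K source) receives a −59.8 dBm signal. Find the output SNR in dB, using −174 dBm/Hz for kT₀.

39.1 dB

Noise floor: N = −174 + 10 log₁₀(B) + NF
10 log₁₀(1.08×10⁷) = 70.33 dB
N = −174 + 70.33 + 4.75 = −98.92 dBm
SNR = P_sig − N = −59.8 − (−98.92) = 39.12 dB → 39.1 dB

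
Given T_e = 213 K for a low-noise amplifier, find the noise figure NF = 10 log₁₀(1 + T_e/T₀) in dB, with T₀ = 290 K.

2.39 dB

F = 1 + T_e/T₀ = 1 + 213/290 = 1.73448
NF = 10 log₁₀(1.73448) = 2.39 dB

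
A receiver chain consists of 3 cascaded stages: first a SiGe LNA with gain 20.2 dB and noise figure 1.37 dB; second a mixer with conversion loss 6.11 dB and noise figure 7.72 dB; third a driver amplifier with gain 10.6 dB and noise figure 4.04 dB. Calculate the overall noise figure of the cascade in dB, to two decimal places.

Convert to linear (a loss of L dB is a gain of −L dB): F_i = 10^(NF_i/10), G_i = 10^(G_i,dB/10)
  Stage 1: F_1 = 10^(1.37/10) = 1.371, G_1 = 10^(20.2/10) = 104.7
  Stage 2: F_2 = 10^(7.72/10) = 5.916, G_2 = 10^(−6.11/10) = 0.2449
  Stage 3: F_3 = 10^(4.04/10) = 2.535, G_3 = 10^(10.6/10) = 11.48
Friis cascade:
  F = 1.371 + (5.916 − 1)/104.7 + (2.535 − 1)/25.64 = 1.478
NF = 10 log₁₀(1.478) = 1.70 dB

1.70 dB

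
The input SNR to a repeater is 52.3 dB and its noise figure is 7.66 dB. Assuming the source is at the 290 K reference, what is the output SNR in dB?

By definition F = SNR_in/SNR_out, so in dB: SNR_out = SNR_in − NF
SNR_out = 52.3 − 7.66 = 44.64 dB

44.64 dB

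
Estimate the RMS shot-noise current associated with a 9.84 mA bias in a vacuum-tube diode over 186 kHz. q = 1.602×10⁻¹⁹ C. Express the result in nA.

24.2 nA

I_n = √(2qI·B)
2qI·B = 2 × 1.602×10⁻¹⁹ × 9.84×10⁻³ × 1.86×10⁵ = 5.86×10⁻¹⁶ A²
I_n = √(5.86×10⁻¹⁶) = 2.42×10⁻⁸ A = 24.2 nA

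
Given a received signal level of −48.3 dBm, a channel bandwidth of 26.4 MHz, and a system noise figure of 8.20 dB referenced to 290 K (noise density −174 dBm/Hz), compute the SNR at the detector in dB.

Noise floor: N = −174 + 10 log₁₀(B) + NF
10 log₁₀(2.64×10⁷) = 74.22 dB
N = −174 + 74.22 + 8.20 = −91.58 dBm
SNR = P_sig − N = −48.3 − (−91.58) = 43.28 dB → 43.3 dB

43.3 dB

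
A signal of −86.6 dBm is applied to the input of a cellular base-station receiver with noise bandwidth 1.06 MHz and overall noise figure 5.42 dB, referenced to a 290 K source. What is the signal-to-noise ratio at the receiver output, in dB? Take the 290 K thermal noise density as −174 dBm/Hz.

21.7 dB

Noise floor: N = −174 + 10 log₁₀(B) + NF
10 log₁₀(1.06×10⁶) = 60.25 dB
N = −174 + 60.25 + 5.42 = −108.33 dBm
SNR = P_sig − N = −86.6 − (−108.33) = 21.73 dB → 21.7 dB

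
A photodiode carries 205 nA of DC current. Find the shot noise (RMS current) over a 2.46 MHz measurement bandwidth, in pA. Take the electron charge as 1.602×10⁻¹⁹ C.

402 pA

I_n = √(2qI·B)
2qI·B = 2 × 1.602×10⁻¹⁹ × 2.05×10⁻⁷ × 2.46×10⁶ = 1.62×10⁻¹⁹ A²
I_n = √(1.62×10⁻¹⁹) = 4.02×10⁻¹⁰ A = 402 pA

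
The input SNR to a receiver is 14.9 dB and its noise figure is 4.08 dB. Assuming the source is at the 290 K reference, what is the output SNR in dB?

By definition F = SNR_in/SNR_out, so in dB: SNR_out = SNR_in − NF
SNR_out = 14.9 − 4.08 = 10.82 dB

10.82 dB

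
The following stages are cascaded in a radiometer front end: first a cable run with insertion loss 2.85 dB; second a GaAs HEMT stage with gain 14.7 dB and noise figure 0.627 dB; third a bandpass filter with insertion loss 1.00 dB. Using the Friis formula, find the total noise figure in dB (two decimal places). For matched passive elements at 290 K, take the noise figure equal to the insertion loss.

Convert to linear (a loss of L dB is a gain of −L dB): F_i = 10^(NF_i/10), G_i = 10^(G_i,dB/10)
  Stage 1: F_1 = 10^(2.85/10) = 1.928, G_1 = 10^(−2.85/10) = 0.5188
  Stage 2: F_2 = 10^(0.627/10) = 1.155, G_2 = 10^(14.7/10) = 29.51
  Stage 3: F_3 = 10^(1.00/10) = 1.259, G_3 = 10^(−1.00/10) = 0.7943
Friis cascade:
  F = 1.928 + (1.155 − 1)/0.5188 + (1.259 − 1)/15.31 = 2.244
NF = 10 log₁₀(2.244) = 3.51 dB

3.51 dB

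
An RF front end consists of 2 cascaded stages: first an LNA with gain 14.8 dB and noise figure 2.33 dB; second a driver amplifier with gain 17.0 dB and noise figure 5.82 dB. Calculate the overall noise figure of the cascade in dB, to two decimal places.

2.56 dB

Convert to linear (a loss of L dB is a gain of −L dB): F_i = 10^(NF_i/10), G_i = 10^(G_i,dB/10)
  Stage 1: F_1 = 10^(2.33/10) = 1.710, G_1 = 10^(14.8/10) = 30.20
  Stage 2: F_2 = 10^(5.82/10) = 3.819, G_2 = 10^(17.0/10) = 50.12
Friis cascade:
  F = 1.710 + (3.819 − 1)/30.20 = 1.803
NF = 10 log₁₀(1.803) = 2.56 dB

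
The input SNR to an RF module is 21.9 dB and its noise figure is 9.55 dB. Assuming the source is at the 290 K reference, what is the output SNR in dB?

By definition F = SNR_in/SNR_out, so in dB: SNR_out = SNR_in − NF
SNR_out = 21.9 − 9.55 = 12.35 dB

12.35 dB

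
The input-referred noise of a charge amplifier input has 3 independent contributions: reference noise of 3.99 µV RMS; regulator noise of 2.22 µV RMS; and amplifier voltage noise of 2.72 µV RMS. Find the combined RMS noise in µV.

Uncorrelated sources add in power (mean-square): V_tot = √(ΣV_i²)
V_tot = √[(3.99×10⁻⁶)² + (2.22×10⁻⁶)² + (2.72×10⁻⁶)²] = 5.31×10⁻⁶ V = 5.31 µV

5.31 µV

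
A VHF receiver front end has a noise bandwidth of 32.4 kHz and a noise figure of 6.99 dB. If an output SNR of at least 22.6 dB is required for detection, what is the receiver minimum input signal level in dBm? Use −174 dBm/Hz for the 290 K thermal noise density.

−99.3 dBm

Sensitivity = −174 + 10 log₁₀(B) + NF + SNR_min
= −174 + 45.11 + 6.99 + 22.6
= −99.30 dBm → −99.3 dBm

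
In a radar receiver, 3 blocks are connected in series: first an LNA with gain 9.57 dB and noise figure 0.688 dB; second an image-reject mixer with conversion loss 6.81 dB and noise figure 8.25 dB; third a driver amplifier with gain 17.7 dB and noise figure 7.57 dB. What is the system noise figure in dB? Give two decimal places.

Convert to linear (a loss of L dB is a gain of −L dB): F_i = 10^(NF_i/10), G_i = 10^(G_i,dB/10)
  Stage 1: F_1 = 10^(0.688/10) = 1.172, G_1 = 10^(9.57/10) = 9.057
  Stage 2: F_2 = 10^(8.25/10) = 6.683, G_2 = 10^(−6.81/10) = 0.2084
  Stage 3: F_3 = 10^(7.57/10) = 5.715, G_3 = 10^(17.7/10) = 58.88
Friis cascade:
  F = 1.172 + (6.683 − 1)/9.057 + (5.715 − 1)/1.888 = 4.296
NF = 10 log₁₀(4.296) = 6.33 dB

6.33 dB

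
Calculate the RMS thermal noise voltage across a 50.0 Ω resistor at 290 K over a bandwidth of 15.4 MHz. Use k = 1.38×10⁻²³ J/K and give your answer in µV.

V_n = √(4kTRB)
4kTRB = 4 × 1.38×10⁻²³ × 290 × 5.00×10¹ × 1.54×10⁷ = 1.23×10⁻¹¹ V²
V_n = √(1.23×10⁻¹¹) = 3.51×10⁻⁶ V = 3.51 µV

3.51 µV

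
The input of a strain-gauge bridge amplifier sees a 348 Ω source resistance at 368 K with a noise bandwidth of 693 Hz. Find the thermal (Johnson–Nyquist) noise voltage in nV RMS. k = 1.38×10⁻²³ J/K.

70.0 nV

V_n = √(4kTRB)
4kTRB = 4 × 1.38×10⁻²³ × 368 × 3.48×10² × 6.93×10² = 4.90×10⁻¹⁵ V²
V_n = √(4.90×10⁻¹⁵) = 7.00×10⁻⁸ V = 70.0 nV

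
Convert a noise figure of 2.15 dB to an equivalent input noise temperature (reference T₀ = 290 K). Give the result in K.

F = 10^(2.15/10) = 1.64059
T_e = (F − 1)·T₀ = (1.64059 − 1) × 290 = 186 K

186 K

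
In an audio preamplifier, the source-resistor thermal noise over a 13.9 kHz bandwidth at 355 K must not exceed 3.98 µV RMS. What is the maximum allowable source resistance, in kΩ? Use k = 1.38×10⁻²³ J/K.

58.2 kΩ

Johnson–Nyquist: V_n = √(4kTRB) ⇒ R = V_n² / (4kTB)
4kTB = 4 × 1.38×10⁻²³ × 355 × 1.39×10⁴ = 2.72×10⁻¹⁶
R = (3.98×10⁻⁶)² / 2.72×10⁻¹⁶ = 5.82×10⁴ Ω = 58.2 kΩ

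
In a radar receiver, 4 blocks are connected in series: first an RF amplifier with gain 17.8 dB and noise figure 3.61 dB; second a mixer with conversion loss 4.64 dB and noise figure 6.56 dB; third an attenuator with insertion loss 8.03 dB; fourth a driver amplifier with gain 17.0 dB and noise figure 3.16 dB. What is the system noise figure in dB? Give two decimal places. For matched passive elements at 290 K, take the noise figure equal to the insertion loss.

Convert to linear (a loss of L dB is a gain of −L dB): F_i = 10^(NF_i/10), G_i = 10^(G_i,dB/10)
  Stage 1: F_1 = 10^(3.61/10) = 2.296, G_1 = 10^(17.8/10) = 60.26
  Stage 2: F_2 = 10^(6.56/10) = 4.529, G_2 = 10^(−4.64/10) = 0.3436
  Stage 3: F_3 = 10^(8.03/10) = 6.353, G_3 = 10^(−8.03/10) = 0.1574
  Stage 4: F_4 = 10^(3.16/10) = 2.070, G_4 = 10^(17.0/10) = 50.12
Friis cascade:
  F = 2.296 + (4.529 − 1)/60.26 + (6.353 − 1)/20.70 + (2.070 − 1)/3.258 = 2.942
NF = 10 log₁₀(2.942) = 4.69 dB

4.69 dB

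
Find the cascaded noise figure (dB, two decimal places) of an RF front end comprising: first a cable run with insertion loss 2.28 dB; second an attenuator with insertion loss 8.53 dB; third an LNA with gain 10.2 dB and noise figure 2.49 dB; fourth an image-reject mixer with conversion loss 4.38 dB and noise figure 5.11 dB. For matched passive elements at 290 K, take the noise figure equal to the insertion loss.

Convert to linear (a loss of L dB is a gain of −L dB): F_i = 10^(NF_i/10), G_i = 10^(G_i,dB/10)
  Stage 1: F_1 = 10^(2.28/10) = 1.690, G_1 = 10^(−2.28/10) = 0.5916
  Stage 2: F_2 = 10^(8.53/10) = 7.129, G_2 = 10^(−8.53/10) = 0.1403
  Stage 3: F_3 = 10^(2.49/10) = 1.774, G_3 = 10^(10.2/10) = 10.47
  Stage 4: F_4 = 10^(5.11/10) = 3.243, G_4 = 10^(−4.38/10) = 0.3648
Friis cascade:
  F = 1.690 + (7.129 − 1)/0.5916 + (1.774 − 1)/0.08299 + (3.243 − 1)/0.8690 = 23.96
NF = 10 log₁₀(23.96) = 13.80 dB

13.80 dB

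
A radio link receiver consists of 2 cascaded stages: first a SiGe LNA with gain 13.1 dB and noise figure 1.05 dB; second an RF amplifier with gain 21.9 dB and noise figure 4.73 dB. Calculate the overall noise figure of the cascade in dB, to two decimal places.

Convert to linear (a loss of L dB is a gain of −L dB): F_i = 10^(NF_i/10), G_i = 10^(G_i,dB/10)
  Stage 1: F_1 = 10^(1.05/10) = 1.274, G_1 = 10^(13.1/10) = 20.42
  Stage 2: F_2 = 10^(4.73/10) = 2.972, G_2 = 10^(21.9/10) = 154.9
Friis cascade:
  F = 1.274 + (2.972 − 1)/20.42 = 1.370
NF = 10 log₁₀(1.370) = 1.37 dB

1.37 dB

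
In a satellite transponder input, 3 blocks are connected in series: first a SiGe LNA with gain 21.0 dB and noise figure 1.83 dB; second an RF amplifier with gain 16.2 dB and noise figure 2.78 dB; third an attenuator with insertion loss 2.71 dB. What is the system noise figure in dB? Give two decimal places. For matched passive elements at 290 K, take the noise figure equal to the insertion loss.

Convert to linear (a loss of L dB is a gain of −L dB): F_i = 10^(NF_i/10), G_i = 10^(G_i,dB/10)
  Stage 1: F_1 = 10^(1.83/10) = 1.524, G_1 = 10^(21.0/10) = 125.9
  Stage 2: F_2 = 10^(2.78/10) = 1.897, G_2 = 10^(16.2/10) = 41.69
  Stage 3: F_3 = 10^(2.71/10) = 1.866, G_3 = 10^(−2.71/10) = 0.5358
Friis cascade:
  F = 1.524 + (1.897 − 1)/125.9 + (1.866 − 1)/5248 = 1.531
NF = 10 log₁₀(1.531) = 1.85 dB

1.85 dB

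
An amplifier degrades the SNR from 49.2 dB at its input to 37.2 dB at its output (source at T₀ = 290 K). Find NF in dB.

NF (dB) = SNR_in(dB) − SNR_out(dB) when the source is at T₀
NF = 49.2 − 37.2 = 12.0 dB

12.0 dB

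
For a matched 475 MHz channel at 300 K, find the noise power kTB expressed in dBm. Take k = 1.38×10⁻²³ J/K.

P_n = kTB = 1.38×10⁻²³ × 300 × 4.75×10⁸ = 1.97×10⁻¹² W
In dBm: 10 log₁₀(1.97×10⁻¹² / 10⁻³) = −87.1 dBm

−87.1 dBm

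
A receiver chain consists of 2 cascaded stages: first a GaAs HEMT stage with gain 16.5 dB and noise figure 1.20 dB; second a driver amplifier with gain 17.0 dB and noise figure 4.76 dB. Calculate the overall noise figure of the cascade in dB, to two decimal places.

Convert to linear (a loss of L dB is a gain of −L dB): F_i = 10^(NF_i/10), G_i = 10^(G_i,dB/10)
  Stage 1: F_1 = 10^(1.20/10) = 1.318, G_1 = 10^(16.5/10) = 44.67
  Stage 2: F_2 = 10^(4.76/10) = 2.992, G_2 = 10^(17.0/10) = 50.12
Friis cascade:
  F = 1.318 + (2.992 − 1)/44.67 = 1.363
NF = 10 log₁₀(1.363) = 1.34 dB

1.34 dB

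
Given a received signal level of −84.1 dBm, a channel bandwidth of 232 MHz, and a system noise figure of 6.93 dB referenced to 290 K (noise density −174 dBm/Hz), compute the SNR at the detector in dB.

Noise floor: N = −174 + 10 log₁₀(B) + NF
10 log₁₀(2.32×10⁸) = 83.65 dB
N = −174 + 83.65 + 6.93 = −83.42 dBm
SNR = P_sig − N = −84.1 − (−83.42) = −0.68 dB → −0.7 dB

−0.7 dB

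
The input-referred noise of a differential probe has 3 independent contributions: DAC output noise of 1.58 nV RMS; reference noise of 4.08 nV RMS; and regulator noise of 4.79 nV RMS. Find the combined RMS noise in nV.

6.49 nV

Uncorrelated sources add in power (mean-square): V_tot = √(ΣV_i²)
V_tot = √[(1.58×10⁻⁹)² + (4.08×10⁻⁹)² + (4.79×10⁻⁹)²] = 6.49×10⁻⁹ V = 6.49 nV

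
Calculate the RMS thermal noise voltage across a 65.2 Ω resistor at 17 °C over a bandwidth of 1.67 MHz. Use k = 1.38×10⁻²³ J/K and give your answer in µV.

1.32 µV

T = 17 °C + 273.15 = 290.15 K
V_n = √(4kTRB)
4kTRB = 4 × 1.38×10⁻²³ × 290.15 × 6.52×10¹ × 1.67×10⁶ = 1.74×10⁻¹² V²
V_n = √(1.74×10⁻¹²) = 1.32×10⁻⁶ V = 1.32 µV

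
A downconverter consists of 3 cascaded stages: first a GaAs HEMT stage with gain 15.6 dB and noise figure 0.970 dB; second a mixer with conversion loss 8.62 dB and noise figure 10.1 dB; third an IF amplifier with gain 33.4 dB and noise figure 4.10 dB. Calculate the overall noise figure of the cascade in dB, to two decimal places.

2.60 dB

Convert to linear (a loss of L dB is a gain of −L dB): F_i = 10^(NF_i/10), G_i = 10^(G_i,dB/10)
  Stage 1: F_1 = 10^(0.970/10) = 1.250, G_1 = 10^(15.6/10) = 36.31
  Stage 2: F_2 = 10^(10.1/10) = 10.23, G_2 = 10^(−8.62/10) = 0.1374
  Stage 3: F_3 = 10^(4.10/10) = 2.570, G_3 = 10^(33.4/10) = 2188
Friis cascade:
  F = 1.250 + (10.23 − 1)/36.31 + (2.570 − 1)/4.989 = 1.819
NF = 10 log₁₀(1.819) = 2.60 dB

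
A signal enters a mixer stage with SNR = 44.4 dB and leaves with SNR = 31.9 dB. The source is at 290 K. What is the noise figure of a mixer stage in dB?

12.5 dB

NF (dB) = SNR_in(dB) − SNR_out(dB) when the source is at T₀
NF = 44.4 − 31.9 = 12.5 dB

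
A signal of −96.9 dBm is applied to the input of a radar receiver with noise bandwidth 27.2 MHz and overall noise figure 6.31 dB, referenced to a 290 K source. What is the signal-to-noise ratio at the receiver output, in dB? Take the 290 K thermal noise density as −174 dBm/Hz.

−3.6 dB

Noise floor: N = −174 + 10 log₁₀(B) + NF
10 log₁₀(2.72×10⁷) = 74.35 dB
N = −174 + 74.35 + 6.31 = −93.34 dBm
SNR = P_sig − N = −96.9 − (−93.34) = −3.56 dB → −3.6 dB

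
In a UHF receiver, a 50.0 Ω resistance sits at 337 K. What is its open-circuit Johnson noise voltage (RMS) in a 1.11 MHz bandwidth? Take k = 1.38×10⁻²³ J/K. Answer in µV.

V_n = √(4kTRB)
4kTRB = 4 × 1.38×10⁻²³ × 337 × 5.00×10¹ × 1.11×10⁶ = 1.03×10⁻¹² V²
V_n = √(1.03×10⁻¹²) = 1.02×10⁻⁶ V = 1.02 µV

1.02 µV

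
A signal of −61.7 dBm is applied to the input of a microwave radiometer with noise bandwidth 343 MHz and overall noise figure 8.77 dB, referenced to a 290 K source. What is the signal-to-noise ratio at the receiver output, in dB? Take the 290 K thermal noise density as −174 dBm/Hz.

18.2 dB

Noise floor: N = −174 + 10 log₁₀(B) + NF
10 log₁₀(3.43×10⁸) = 85.35 dB
N = −174 + 85.35 + 8.77 = −79.88 dBm
SNR = P_sig − N = −61.7 − (−79.88) = 18.18 dB → 18.2 dB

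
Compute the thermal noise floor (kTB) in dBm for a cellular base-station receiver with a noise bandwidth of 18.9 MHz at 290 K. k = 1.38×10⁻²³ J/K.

−101.2 dBm

P_n = kTB = 1.38×10⁻²³ × 290 × 1.89×10⁷ = 7.56×10⁻¹⁴ W
In dBm: 10 log₁₀(7.56×10⁻¹⁴ / 10⁻³) = −101.2 dBm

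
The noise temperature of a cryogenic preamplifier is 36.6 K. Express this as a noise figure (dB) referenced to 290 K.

0.516 dB

F = 1 + T_e/T₀ = 1 + 36.6/290 = 1.12621
NF = 10 log₁₀(1.12621) = 0.516 dB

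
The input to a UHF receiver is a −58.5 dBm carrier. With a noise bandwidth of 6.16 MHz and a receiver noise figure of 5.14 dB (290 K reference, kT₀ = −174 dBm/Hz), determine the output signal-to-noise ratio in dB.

42.5 dB

Noise floor: N = −174 + 10 log₁₀(B) + NF
10 log₁₀(6.16×10⁶) = 67.9 dB
N = −174 + 67.9 + 5.14 = −100.96 dBm
SNR = P_sig − N = −58.5 − (−100.96) = 42.46 dB → 42.5 dB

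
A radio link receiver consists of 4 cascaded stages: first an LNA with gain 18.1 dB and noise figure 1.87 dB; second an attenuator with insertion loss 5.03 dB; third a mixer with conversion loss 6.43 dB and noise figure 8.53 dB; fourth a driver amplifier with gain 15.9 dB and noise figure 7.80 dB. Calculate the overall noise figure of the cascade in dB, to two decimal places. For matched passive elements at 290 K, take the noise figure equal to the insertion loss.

Convert to linear (a loss of L dB is a gain of −L dB): F_i = 10^(NF_i/10), G_i = 10^(G_i,dB/10)
  Stage 1: F_1 = 10^(1.87/10) = 1.538, G_1 = 10^(18.1/10) = 64.57
  Stage 2: F_2 = 10^(5.03/10) = 3.184, G_2 = 10^(−5.03/10) = 0.3141
  Stage 3: F_3 = 10^(8.53/10) = 7.129, G_3 = 10^(−6.43/10) = 0.2275
  Stage 4: F_4 = 10^(7.80/10) = 6.026, G_4 = 10^(15.9/10) = 38.90
Friis cascade:
  F = 1.538 + (3.184 − 1)/64.57 + (7.129 − 1)/20.28 + (6.026 − 1)/4.613 = 2.964
NF = 10 log₁₀(2.964) = 4.72 dB

4.72 dB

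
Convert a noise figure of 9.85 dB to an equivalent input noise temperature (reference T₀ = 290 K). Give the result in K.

2512 K

F = 10^(9.85/10) = 9.66051
T_e = (F − 1)·T₀ = (9.66051 − 1) × 290 = 2512 K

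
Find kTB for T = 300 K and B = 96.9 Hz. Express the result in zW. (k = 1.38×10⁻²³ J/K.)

401 zW

P_n = kTB = 1.38×10⁻²³ × 300 × 9.69×10¹ = 4.01×10⁻¹⁹ W = 401 zW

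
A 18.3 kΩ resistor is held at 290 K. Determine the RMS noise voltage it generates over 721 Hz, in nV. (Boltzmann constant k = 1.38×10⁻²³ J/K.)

460 nV

V_n = √(4kTRB)
4kTRB = 4 × 1.38×10⁻²³ × 290 × 1.83×10⁴ × 7.21×10² = 2.11×10⁻¹³ V²
V_n = √(2.11×10⁻¹³) = 4.60×10⁻⁷ V = 460 nV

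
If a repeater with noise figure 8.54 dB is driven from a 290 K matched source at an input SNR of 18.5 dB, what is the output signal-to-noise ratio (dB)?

9.96 dB

By definition F = SNR_in/SNR_out, so in dB: SNR_out = SNR_in − NF
SNR_out = 18.5 − 8.54 = 9.96 dB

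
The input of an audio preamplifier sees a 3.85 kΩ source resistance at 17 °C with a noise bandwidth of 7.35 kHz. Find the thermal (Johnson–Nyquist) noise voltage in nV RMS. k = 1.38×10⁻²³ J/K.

673 nV

T = 17 °C + 273.15 = 290.15 K
V_n = √(4kTRB)
4kTRB = 4 × 1.38×10⁻²³ × 290.15 × 3.85×10³ × 7.35×10³ = 4.53×10⁻¹³ V²
V_n = √(4.53×10⁻¹³) = 6.73×10⁻⁷ V = 673 nV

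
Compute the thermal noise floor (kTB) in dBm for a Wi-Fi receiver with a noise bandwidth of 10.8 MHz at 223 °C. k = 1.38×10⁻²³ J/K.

−101.3 dBm

T = 223 °C + 273.15 = 496.15 K
P_n = kTB = 1.38×10⁻²³ × 496.15 × 1.08×10⁷ = 7.39×10⁻¹⁴ W
In dBm: 10 log₁₀(7.39×10⁻¹⁴ / 10⁻³) = −101.3 dBm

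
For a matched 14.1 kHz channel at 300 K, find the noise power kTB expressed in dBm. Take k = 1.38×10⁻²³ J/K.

P_n = kTB = 1.38×10⁻²³ × 300 × 1.41×10⁴ = 5.84×10⁻¹⁷ W
In dBm: 10 log₁₀(5.84×10⁻¹⁷ / 10⁻³) = −132.3 dBm

−132.3 dBm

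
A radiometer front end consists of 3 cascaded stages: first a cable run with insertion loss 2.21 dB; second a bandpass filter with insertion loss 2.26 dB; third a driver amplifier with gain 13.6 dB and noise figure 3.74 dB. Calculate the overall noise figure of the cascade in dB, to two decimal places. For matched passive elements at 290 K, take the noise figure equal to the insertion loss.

Convert to linear (a loss of L dB is a gain of −L dB): F_i = 10^(NF_i/10), G_i = 10^(G_i,dB/10)
  Stage 1: F_1 = 10^(2.21/10) = 1.663, G_1 = 10^(−2.21/10) = 0.6012
  Stage 2: F_2 = 10^(2.26/10) = 1.683, G_2 = 10^(−2.26/10) = 0.5943
  Stage 3: F_3 = 10^(3.74/10) = 2.366, G_3 = 10^(13.6/10) = 22.91
Friis cascade:
  F = 1.663 + (1.683 − 1)/0.6012 + (2.366 − 1)/0.3573 = 6.622
NF = 10 log₁₀(6.622) = 8.21 dB

8.21 dB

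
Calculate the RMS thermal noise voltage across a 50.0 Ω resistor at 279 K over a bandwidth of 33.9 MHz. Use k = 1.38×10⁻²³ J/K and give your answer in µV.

V_n = √(4kTRB)
4kTRB = 4 × 1.38×10⁻²³ × 279 × 5.00×10¹ × 3.39×10⁷ = 2.61×10⁻¹¹ V²
V_n = √(2.61×10⁻¹¹) = 5.11×10⁻⁶ V = 5.11 µV

5.11 µV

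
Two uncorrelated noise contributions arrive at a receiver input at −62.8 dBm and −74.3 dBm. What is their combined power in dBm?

Convert to linear, add, convert back:
P₁ = 5.25×10⁻¹⁰ W, P₂ = 3.72×10⁻¹¹ W
P_tot = 5.62×10⁻¹⁰ W → 10 log₁₀(P_tot / 10⁻³) = −62.5 dBm

−62.5 dBm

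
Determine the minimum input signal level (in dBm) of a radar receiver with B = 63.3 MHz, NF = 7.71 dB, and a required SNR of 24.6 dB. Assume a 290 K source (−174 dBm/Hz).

−63.7 dBm

Sensitivity = −174 + 10 log₁₀(B) + NF + SNR_min
= −174 + 78.01 + 7.71 + 24.6
= −63.68 dBm → −63.7 dBm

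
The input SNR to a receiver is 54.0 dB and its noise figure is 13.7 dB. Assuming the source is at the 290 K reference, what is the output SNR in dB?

By definition F = SNR_in/SNR_out, so in dB: SNR_out = SNR_in − NF
SNR_out = 54.0 − 13.7 = 40.3 dB

40.3 dB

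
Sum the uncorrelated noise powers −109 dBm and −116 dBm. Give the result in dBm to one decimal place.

−108.2 dBm

Convert to linear, add, convert back:
P₁ = 1.26×10⁻¹⁴ W, P₂ = 2.51×10⁻¹⁵ W
P_tot = 1.51×10⁻¹⁴ W → 10 log₁₀(P_tot / 10⁻³) = −108.2 dBm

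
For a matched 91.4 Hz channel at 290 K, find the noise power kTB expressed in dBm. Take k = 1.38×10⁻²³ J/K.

−154.4 dBm

P_n = kTB = 1.38×10⁻²³ × 290 × 9.14×10¹ = 3.66×10⁻¹⁹ W
In dBm: 10 log₁₀(3.66×10⁻¹⁹ / 10⁻³) = −154.4 dBm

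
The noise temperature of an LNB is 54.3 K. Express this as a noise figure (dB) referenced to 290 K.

0.745 dB

F = 1 + T_e/T₀ = 1 + 54.3/290 = 1.18724
NF = 10 log₁₀(1.18724) = 0.745 dB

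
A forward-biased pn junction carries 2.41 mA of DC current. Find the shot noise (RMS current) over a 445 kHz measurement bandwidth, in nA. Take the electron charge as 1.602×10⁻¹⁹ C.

18.5 nA

I_n = √(2qI·B)
2qI·B = 2 × 1.602×10⁻¹⁹ × 2.41×10⁻³ × 4.45×10⁵ = 3.44×10⁻¹⁶ A²
I_n = √(3.44×10⁻¹⁶) = 1.85×10⁻⁸ A = 18.5 nA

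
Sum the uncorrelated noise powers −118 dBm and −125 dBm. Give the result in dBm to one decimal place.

Convert to linear, add, convert back:
P₁ = 1.58×10⁻¹⁵ W, P₂ = 3.16×10⁻¹⁶ W
P_tot = 1.90×10⁻¹⁵ W → 10 log₁₀(P_tot / 10⁻³) = −117.2 dBm

−117.2 dBm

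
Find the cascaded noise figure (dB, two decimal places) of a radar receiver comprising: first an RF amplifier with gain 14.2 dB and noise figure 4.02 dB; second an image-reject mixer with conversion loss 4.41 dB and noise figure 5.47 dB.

4.18 dB

Convert to linear (a loss of L dB is a gain of −L dB): F_i = 10^(NF_i/10), G_i = 10^(G_i,dB/10)
  Stage 1: F_1 = 10^(4.02/10) = 2.523, G_1 = 10^(14.2/10) = 26.30
  Stage 2: F_2 = 10^(5.47/10) = 3.524, G_2 = 10^(−4.41/10) = 0.3622
Friis cascade:
  F = 2.523 + (3.524 − 1)/26.30 = 2.619
NF = 10 log₁₀(2.619) = 4.18 dB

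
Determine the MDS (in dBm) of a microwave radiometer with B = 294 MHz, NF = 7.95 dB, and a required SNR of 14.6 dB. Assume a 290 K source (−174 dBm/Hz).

Sensitivity = −174 + 10 log₁₀(B) + NF + SNR_min
= −174 + 84.68 + 7.95 + 14.6
= −66.77 dBm → −66.8 dBm

−66.8 dBm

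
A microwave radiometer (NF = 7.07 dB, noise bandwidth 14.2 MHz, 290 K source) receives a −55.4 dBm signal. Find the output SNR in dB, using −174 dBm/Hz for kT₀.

40.0 dB

Noise floor: N = −174 + 10 log₁₀(B) + NF
10 log₁₀(1.42×10⁷) = 71.52 dB
N = −174 + 71.52 + 7.07 = −95.41 dBm
SNR = P_sig − N = −55.4 − (−95.41) = 40.01 dB → 40.0 dB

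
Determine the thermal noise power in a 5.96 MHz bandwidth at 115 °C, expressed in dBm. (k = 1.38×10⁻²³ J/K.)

−105.0 dBm

T = 115 °C + 273.15 = 388.15 K
P_n = kTB = 1.38×10⁻²³ × 388.15 × 5.96×10⁶ = 3.19×10⁻¹⁴ W
In dBm: 10 log₁₀(3.19×10⁻¹⁴ / 10⁻³) = −105.0 dBm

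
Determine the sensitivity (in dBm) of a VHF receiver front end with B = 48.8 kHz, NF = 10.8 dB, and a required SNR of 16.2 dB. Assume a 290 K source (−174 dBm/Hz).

−100.1 dBm

Sensitivity = −174 + 10 log₁₀(B) + NF + SNR_min
= −174 + 46.88 + 10.8 + 16.2
= −100.12 dBm → −100.1 dBm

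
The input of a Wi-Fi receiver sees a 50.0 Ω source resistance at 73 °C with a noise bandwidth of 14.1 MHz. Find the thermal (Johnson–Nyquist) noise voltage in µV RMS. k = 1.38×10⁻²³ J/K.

T = 73 °C + 273.15 = 346.15 K
V_n = √(4kTRB)
4kTRB = 4 × 1.38×10⁻²³ × 346.15 × 5.00×10¹ × 1.41×10⁷ = 1.35×10⁻¹¹ V²
V_n = √(1.35×10⁻¹¹) = 3.67×10⁻⁶ V = 3.67 µV

3.67 µV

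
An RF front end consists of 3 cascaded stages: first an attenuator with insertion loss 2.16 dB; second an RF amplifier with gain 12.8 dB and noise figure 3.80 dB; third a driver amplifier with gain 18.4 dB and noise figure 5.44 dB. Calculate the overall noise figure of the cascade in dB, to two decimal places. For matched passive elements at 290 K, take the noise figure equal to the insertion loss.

Convert to linear (a loss of L dB is a gain of −L dB): F_i = 10^(NF_i/10), G_i = 10^(G_i,dB/10)
  Stage 1: F_1 = 10^(2.16/10) = 1.644, G_1 = 10^(−2.16/10) = 0.6081
  Stage 2: F_2 = 10^(3.80/10) = 2.399, G_2 = 10^(12.8/10) = 19.05
  Stage 3: F_3 = 10^(5.44/10) = 3.499, G_3 = 10^(18.4/10) = 69.18
Friis cascade:
  F = 1.644 + (2.399 − 1)/0.6081 + (3.499 − 1)/11.59 = 4.160
NF = 10 log₁₀(4.160) = 6.19 dB

6.19 dB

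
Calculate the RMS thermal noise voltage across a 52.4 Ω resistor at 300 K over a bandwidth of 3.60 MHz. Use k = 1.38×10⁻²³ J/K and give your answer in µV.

1.77 µV

V_n = √(4kTRB)
4kTRB = 4 × 1.38×10⁻²³ × 300 × 5.24×10¹ × 3.60×10⁶ = 3.12×10⁻¹² V²
V_n = √(3.12×10⁻¹²) = 1.77×10⁻⁶ V = 1.77 µV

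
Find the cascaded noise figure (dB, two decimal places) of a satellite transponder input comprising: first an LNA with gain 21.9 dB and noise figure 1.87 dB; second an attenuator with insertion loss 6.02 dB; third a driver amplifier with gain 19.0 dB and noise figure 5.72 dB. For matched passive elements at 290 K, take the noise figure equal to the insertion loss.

Convert to linear (a loss of L dB is a gain of −L dB): F_i = 10^(NF_i/10), G_i = 10^(G_i,dB/10)
  Stage 1: F_1 = 10^(1.87/10) = 1.538, G_1 = 10^(21.9/10) = 154.9
  Stage 2: F_2 = 10^(6.02/10) = 3.999, G_2 = 10^(−6.02/10) = 0.2500
  Stage 3: F_3 = 10^(5.72/10) = 3.733, G_3 = 10^(19.0/10) = 79.43
Friis cascade:
  F = 1.538 + (3.999 − 1)/154.9 + (3.733 − 1)/38.73 = 1.628
NF = 10 log₁₀(1.628) = 2.12 dB

2.12 dB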